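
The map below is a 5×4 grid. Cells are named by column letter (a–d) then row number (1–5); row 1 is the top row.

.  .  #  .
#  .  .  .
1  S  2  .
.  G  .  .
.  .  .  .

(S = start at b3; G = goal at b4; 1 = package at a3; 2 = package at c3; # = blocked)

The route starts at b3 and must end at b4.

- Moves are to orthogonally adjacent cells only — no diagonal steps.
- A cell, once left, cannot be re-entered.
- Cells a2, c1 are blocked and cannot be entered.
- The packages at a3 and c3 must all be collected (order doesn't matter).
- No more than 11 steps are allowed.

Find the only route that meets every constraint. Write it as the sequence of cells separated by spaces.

b3 a3 a4 a5 b5 c5 d5 d4 d3 c3 c4 b4

The budget equals the shortest possible length, so every move has to be on a shortest route through the required cells.
Route from b3: left 1 to a3, down 2 to a5, right 3 to d5, up 2 to d3, left 1 to c3, down 1 to c4, left 1 to b4 — 11 moves in all.
Check: all required cells visited; 11 ≤ 11 moves.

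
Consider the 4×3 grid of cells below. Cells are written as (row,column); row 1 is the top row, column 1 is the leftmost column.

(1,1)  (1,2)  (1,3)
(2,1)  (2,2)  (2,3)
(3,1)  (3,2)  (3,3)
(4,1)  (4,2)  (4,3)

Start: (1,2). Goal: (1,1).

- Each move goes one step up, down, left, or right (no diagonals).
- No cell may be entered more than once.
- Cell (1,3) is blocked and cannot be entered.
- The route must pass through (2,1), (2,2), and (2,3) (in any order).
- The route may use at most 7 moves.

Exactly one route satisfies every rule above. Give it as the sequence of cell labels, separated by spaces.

(1,2) (2,2) (2,3) (3,3) (3,2) (3,1) (2,1) (1,1)

Any route must reach (2,1), (2,2), and (2,3) and still end at (1,1) within 7 moves, so the order of the required stops is forced.
Route from (1,2): down to (2,2), right to (2,3), down to (3,3), 2× left (reaching (3,1)), 2× up (reaching (1,1)) — 7 moves in all.
Check: all required cells visited; 7 ≤ 7 moves.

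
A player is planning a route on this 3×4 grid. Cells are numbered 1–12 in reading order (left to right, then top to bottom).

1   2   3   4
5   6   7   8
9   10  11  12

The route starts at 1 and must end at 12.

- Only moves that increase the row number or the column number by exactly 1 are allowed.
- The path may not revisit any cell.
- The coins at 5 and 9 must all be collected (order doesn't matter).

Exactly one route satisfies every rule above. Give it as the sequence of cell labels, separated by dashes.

Moves only go right or down, so the column and row indices never decrease.
Route from 1: 2× down (reaching 9), 3× right (reaching 12) — 5 moves in all.
Check: all required cells visited.

1 - 5 - 9 - 10 - 11 - 12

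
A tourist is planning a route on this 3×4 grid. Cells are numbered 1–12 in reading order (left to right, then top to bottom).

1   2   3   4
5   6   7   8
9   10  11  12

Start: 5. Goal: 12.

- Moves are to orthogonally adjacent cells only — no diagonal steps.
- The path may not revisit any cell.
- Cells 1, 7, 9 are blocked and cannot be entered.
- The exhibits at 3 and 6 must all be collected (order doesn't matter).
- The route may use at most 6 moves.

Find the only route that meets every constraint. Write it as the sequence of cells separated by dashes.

5 - 6 - 2 - 3 - 4 - 8 - 12

The 6-move cap with required stops at 3, 6 leaves no slack for detours.
Route from 5: right 1 to 6, up 1 to 2, right 2 to 4, down 2 to 12 — 6 moves in all.
Check: all required cells visited; 6 ≤ 6 moves.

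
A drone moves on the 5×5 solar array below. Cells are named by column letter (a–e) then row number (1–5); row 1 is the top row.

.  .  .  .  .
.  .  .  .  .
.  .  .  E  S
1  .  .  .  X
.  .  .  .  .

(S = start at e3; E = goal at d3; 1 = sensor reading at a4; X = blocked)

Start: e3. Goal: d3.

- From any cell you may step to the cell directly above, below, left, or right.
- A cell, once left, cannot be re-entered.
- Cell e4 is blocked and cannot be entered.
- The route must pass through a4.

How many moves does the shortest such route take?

11

Any route passes through a4 somewhere between e3 and d3. Summing Manhattan distances along the two legs (e3 → a4 → d3) gives a lower bound of 5 + 4 = 9 moves.
The shortest route satisfying every rule uses 11 moves: e3 → e2 → d2 → c2 → c3 → b3 → a3 → a4 → b4 → c4 → d4 → d3.
The no-revisit rule (legs can't share cells) pushes the minimum above the 9-move bound; an exhaustive check rules out every length from 9 to 10, leaving 11 as the minimum.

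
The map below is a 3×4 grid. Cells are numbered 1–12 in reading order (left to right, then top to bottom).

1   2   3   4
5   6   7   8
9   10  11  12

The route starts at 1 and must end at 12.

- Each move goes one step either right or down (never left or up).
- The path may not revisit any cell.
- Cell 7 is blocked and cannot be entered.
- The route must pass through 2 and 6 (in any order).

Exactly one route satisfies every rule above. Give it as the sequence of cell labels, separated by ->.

1 -> 2 -> 6 -> 10 -> 11 -> 12

Moves only go right or down, so the column and row indices never decrease.
Route from 1: right to 2, 2× down (reaching 10), 2× right (reaching 12) — 5 moves in all.
Check: all required cells visited.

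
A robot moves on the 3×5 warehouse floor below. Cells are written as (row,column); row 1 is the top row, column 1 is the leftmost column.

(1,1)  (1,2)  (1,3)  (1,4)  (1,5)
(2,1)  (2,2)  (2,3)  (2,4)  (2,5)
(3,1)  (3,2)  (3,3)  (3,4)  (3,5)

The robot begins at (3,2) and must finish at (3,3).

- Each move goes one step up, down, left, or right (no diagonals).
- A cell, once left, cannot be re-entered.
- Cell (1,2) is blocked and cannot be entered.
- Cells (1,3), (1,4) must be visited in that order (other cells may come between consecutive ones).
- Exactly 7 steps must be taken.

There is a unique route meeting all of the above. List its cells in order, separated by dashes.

(3,2) - (2,2) - (2,3) - (1,3) - (1,4) - (2,4) - (3,4) - (3,3)

The waypoints must appear in the order (1,3), (1,4), with no cell reused.
Route from (3,2): up to (2,2), right to (2,3), up to (1,3), right to (1,4), 2× down (reaching (3,4)), left to (3,3) — 7 moves in all.
Check: order respected ((1,3) at step 3, (1,4) at step 4); 7 moves as required.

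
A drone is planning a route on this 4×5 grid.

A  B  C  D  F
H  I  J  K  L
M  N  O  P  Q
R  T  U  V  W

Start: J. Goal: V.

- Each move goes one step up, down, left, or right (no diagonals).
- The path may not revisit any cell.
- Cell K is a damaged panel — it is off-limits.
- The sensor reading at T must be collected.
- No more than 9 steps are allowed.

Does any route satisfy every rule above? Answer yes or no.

yes

One route that works: J → O → N → T → U → V.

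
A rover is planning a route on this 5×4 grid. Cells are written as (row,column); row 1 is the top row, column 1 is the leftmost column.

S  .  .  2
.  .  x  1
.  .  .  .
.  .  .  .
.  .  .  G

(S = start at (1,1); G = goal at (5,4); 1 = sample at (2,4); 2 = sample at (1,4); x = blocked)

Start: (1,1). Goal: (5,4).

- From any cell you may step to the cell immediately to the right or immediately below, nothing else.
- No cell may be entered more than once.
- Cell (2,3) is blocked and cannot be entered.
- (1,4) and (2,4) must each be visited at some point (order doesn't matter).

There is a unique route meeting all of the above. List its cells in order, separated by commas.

Moves only go right or down, so the column and row indices never decrease.
Route from (1,1): right 3 to (1,4), down 4 to (5,4) — 7 moves in all.
Check: all required cells visited.

(1,1), (1,2), (1,3), (1,4), (2,4), (3,4), (4,4), (5,4)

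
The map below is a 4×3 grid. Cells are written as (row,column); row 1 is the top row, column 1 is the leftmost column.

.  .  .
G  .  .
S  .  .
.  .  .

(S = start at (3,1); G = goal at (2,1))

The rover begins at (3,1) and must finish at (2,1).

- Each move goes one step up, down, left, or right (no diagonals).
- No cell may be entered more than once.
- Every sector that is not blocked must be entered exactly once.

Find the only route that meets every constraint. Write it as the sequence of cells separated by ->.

Need to visit all 12 open cells exactly once, starting at (3,1) and ending at (2,1).
Route from (3,1): down to (4,1), 2× right (reaching (4,3)), up to (3,3), left to (3,2), up to (2,2), right to (2,3), up to (1,3), 2× left (reaching (1,1)), down to (2,1) — 11 moves in all.
Check: all 12 open cells covered.

(3,1) -> (4,1) -> (4,2) -> (4,3) -> (3,3) -> (3,2) -> (2,2) -> (2,3) -> (1,3) -> (1,2) -> (1,1) -> (2,1)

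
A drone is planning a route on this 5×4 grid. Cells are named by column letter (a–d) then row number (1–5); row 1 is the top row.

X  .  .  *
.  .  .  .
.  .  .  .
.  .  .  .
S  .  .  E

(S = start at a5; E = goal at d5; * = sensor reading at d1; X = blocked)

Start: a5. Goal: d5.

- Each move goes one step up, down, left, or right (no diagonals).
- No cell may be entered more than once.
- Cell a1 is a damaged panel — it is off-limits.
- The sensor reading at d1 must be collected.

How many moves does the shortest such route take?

Any route passes through d1 somewhere between a5 and d5. Summing Manhattan distances along the two legs (a5 → d1 → d5) gives a lower bound of 7 + 4 = 11 moves.
A route of 11 moves achieves this: a5 → a4 → a3 → a2 → b2 → b1 → c1 → d1 → d2 → d3 → d4 → d5.
Since 11 matches the lower bound, it is optimal.

11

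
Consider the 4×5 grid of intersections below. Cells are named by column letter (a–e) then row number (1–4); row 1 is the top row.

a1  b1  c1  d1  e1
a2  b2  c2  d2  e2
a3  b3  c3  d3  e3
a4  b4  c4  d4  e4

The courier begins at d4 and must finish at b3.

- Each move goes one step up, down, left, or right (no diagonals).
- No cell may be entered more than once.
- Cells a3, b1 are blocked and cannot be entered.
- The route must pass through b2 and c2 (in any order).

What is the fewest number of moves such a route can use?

5

Any route passes through b2 and c2 in some order between d4 and b3. Summing Manhattan distances along each leg and taking the cheapest ordering (d4 → c2 → b2 → b3) gives a lower bound of 3 + 1 + 1 = 5 moves.
A route of 5 moves achieves this: d4 → d3 → d2 → c2 → b2 → b3.
Since 5 matches the lower bound, it is optimal.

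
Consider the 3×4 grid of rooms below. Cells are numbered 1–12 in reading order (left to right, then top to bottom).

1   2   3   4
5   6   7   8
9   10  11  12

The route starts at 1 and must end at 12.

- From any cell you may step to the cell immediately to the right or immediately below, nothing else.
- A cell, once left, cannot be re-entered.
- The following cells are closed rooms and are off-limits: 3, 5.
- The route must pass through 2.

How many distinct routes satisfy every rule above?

A right/down-only route from 1 to 12 makes exactly 2 down-moves and 3 right-moves in some order.
With no other constraints that would be C(5,2) = 10 routes.
Split at 2 and multiply the segment counts (each segment already excludes blocked cells): 1→2: 1; 2→12: 3; product = 3.
That gives 3 routes.

3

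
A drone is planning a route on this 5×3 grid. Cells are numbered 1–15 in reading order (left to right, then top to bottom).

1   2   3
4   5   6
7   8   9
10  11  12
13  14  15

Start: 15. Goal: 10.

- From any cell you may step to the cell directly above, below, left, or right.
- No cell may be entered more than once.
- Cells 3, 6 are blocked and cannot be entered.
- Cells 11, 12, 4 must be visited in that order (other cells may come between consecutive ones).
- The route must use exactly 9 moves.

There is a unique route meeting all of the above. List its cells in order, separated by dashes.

15 - 14 - 11 - 12 - 9 - 8 - 5 - 4 - 7 - 10

The waypoints must appear in the order 11, 12, 4, with no cell reused.
Route from 15: left to 14, up to 11, right to 12, up to 9, left to 8, up to 5, left to 4, 2× down (reaching 10) — 9 moves in all.
Check: order respected (11 at step 2, 12 at step 3, 4 at step 7); 9 moves as required.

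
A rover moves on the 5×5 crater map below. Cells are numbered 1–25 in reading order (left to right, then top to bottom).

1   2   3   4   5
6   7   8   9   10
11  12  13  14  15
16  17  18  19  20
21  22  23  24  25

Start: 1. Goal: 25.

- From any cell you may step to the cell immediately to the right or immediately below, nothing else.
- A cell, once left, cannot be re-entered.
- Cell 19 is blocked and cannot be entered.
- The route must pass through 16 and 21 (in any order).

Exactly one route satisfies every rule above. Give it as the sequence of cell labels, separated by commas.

1, 6, 11, 16, 21, 22, 23, 24, 25

Moves only go right or down, so the column and row indices never decrease.
Route from 1: down 4 to 21, right 4 to 25 — 8 moves in all.
Check: all required cells visited.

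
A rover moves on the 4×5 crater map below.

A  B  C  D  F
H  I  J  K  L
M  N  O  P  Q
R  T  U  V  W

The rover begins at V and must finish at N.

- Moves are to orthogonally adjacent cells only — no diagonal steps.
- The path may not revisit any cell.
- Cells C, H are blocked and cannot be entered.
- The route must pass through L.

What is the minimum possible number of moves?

7

Any route passes through L somewhere between V and N. Summing Manhattan distances along the two legs (V → L → N) gives a lower bound of 3 + 4 = 7 moves.
A route of 7 moves achieves this: V → P → Q → L → K → J → O → N.
Since 7 matches the lower bound, it is optimal.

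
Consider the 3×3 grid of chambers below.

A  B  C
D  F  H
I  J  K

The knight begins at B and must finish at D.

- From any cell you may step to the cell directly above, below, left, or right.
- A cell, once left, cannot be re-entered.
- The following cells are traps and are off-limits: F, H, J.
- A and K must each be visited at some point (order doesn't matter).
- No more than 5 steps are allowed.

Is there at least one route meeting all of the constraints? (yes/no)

no

The blocked cells wall K off from B completely — no sequence of moves reaches it at all, so no route can satisfy the rules.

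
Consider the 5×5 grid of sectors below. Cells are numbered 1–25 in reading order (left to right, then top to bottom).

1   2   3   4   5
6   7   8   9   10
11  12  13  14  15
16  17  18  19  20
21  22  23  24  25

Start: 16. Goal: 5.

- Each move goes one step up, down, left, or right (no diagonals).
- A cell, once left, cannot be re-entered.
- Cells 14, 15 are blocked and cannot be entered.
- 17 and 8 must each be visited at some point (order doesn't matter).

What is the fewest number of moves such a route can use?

7

Any route passes through 17 and 8 in some order between 16 and 5. Summing Manhattan distances along each leg and taking the cheapest ordering (16 → 17 → 8 → 5) gives a lower bound of 1 + 3 + 3 = 7 moves.
A route of 7 moves achieves this: 16 → 17 → 12 → 7 → 8 → 3 → 4 → 5.
Since 7 matches the lower bound, it is optimal.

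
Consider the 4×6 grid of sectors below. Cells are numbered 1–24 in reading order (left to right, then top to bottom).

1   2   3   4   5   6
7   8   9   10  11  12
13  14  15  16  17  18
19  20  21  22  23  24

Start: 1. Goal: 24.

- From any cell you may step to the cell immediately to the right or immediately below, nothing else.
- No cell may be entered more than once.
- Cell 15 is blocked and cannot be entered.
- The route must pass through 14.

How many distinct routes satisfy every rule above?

A right/down-only route from 1 to 24 makes exactly 3 down-moves and 5 right-moves in some order.
With no other constraints that would be C(8,3) = 56 routes.
Split at 14 and multiply the segment counts (each segment already excludes blocked cells): 1→14: 3; 14→24: 1; product = 3.
That gives 3 routes.

3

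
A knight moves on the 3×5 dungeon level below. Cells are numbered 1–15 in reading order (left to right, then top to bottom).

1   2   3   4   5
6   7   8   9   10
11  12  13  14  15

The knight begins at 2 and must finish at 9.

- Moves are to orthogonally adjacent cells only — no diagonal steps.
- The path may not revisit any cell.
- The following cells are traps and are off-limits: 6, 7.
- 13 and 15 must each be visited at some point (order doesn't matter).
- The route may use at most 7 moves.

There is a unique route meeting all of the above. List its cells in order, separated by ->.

2 -> 3 -> 8 -> 13 -> 14 -> 15 -> 10 -> 9

The 7-move cap with required stops at 13, 15 leaves no slack for detours.
Route from 2: right to 3, 2× down (reaching 13), 2× right (reaching 15), up to 10, left to 9 — 7 moves in all.
Check: all required cells visited; 7 ≤ 7 moves.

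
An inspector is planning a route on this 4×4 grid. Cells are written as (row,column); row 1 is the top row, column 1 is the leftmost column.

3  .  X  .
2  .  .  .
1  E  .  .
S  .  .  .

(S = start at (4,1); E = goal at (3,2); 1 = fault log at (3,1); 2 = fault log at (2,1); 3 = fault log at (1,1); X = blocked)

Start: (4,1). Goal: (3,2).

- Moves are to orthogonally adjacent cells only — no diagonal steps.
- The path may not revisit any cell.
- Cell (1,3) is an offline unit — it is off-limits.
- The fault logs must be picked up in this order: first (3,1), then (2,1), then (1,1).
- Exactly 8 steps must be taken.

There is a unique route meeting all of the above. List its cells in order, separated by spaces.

(4,1) (3,1) (2,1) (1,1) (1,2) (2,2) (2,3) (3,3) (3,2)

The waypoints must appear in the order (3,1), (2,1), (1,1), with no cell reused.
Route from (4,1): 3× up (reaching (1,1)), right to (1,2), down to (2,2), right to (2,3), down to (3,3), left to (3,2) — 8 moves in all.
Check: order respected (1 at step 1, 2 at step 2, 3 at step 3); 8 moves as required.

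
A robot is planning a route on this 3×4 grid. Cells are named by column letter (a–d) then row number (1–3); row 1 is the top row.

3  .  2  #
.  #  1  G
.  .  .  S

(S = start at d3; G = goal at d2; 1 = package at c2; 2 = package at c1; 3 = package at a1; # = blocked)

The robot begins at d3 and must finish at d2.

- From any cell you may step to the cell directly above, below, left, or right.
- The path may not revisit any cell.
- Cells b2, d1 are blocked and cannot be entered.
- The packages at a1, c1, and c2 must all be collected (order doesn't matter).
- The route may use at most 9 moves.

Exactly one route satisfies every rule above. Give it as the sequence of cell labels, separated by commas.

The budget equals the shortest possible length, so every move has to be on a shortest route through the required cells.
Route from d3: 3× left (reaching a3), 2× up (reaching a1), 2× right (reaching c1), down to c2, right to d2 — 9 moves in all.
Check: all required cells visited; 9 ≤ 9 moves.

d3, c3, b3, a3, a2, a1, b1, c1, c2, d2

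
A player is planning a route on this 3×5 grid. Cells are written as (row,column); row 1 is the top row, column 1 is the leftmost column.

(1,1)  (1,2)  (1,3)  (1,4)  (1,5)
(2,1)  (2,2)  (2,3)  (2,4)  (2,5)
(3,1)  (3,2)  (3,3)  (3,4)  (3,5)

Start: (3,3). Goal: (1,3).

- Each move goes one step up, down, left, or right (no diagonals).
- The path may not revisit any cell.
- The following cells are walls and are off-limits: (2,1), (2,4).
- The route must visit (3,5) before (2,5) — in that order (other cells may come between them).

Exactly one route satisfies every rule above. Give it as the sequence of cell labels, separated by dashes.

The waypoints must appear in the order (3,5), (2,5), with no cell reused.
Route from (3,3): right 2 to (3,5), up 2 to (1,5), left 2 to (1,3) — 6 moves in all.
Check: order respected ((3,5) at step 2, (2,5) at step 3).

(3,3) - (3,4) - (3,5) - (2,5) - (1,5) - (1,4) - (1,3)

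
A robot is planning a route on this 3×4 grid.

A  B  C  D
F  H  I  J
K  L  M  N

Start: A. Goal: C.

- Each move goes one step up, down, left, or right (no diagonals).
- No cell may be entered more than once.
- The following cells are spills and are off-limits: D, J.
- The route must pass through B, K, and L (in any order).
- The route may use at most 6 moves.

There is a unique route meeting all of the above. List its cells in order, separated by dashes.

Any route must reach B, K, and L and still end at C within 6 moves, so the order of the required stops is forced.
Route from A: 2× down (reaching K), right to L, 2× up (reaching B), right to C — 6 moves in all.
Check: all required cells visited; 6 ≤ 6 moves.

A - F - K - L - H - B - C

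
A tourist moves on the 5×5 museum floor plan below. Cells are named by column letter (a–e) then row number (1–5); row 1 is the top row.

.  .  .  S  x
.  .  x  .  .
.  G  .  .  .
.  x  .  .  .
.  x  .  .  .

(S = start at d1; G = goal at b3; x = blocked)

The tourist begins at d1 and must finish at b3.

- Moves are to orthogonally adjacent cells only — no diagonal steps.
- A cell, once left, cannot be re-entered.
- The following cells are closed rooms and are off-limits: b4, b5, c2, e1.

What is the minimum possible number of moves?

4

The Manhattan distance from d1 to b3 is |1−3| + |4−2| = 4, so at least 4 moves are needed.
A route of 4 moves achieves this: d1 → d2 → d3 → c3 → b3.
Since 4 matches the lower bound, it is optimal.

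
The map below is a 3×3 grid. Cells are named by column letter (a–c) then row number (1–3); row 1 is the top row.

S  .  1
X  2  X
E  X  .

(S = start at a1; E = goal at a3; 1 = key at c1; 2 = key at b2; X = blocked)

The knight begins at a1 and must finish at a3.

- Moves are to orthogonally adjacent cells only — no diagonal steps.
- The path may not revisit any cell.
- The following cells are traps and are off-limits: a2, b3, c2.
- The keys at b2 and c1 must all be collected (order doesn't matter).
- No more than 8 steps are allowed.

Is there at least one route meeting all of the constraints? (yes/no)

The blocked cells wall a3 off from a1 completely — no sequence of moves reaches it at all, so no route can satisfy the rules.

no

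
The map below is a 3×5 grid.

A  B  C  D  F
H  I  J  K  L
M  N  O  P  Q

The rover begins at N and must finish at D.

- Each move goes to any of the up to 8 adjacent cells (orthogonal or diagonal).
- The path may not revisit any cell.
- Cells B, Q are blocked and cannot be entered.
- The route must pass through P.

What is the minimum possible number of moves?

Any route passes through P somewhere between N and D. Summing Chebyshev distances along the two legs (N → P → D) gives a lower bound of 2 + 2 = 4 moves.
A route of 4 moves achieves this: N → J → P → K → D.
Since 4 matches the lower bound, it is optimal.

4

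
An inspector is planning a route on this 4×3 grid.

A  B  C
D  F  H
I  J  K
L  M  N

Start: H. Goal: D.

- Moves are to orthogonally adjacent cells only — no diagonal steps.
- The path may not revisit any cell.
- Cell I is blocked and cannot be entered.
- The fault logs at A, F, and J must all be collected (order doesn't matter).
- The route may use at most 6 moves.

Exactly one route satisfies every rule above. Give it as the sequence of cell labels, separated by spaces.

Any route must reach A, F, and J and still end at D within 6 moves, so the order of the required stops is forced.
Route from H: down 1 to K, left 1 to J, up 2 to B, left 1 to A, down 1 to D — 6 moves in all.
Check: all required cells visited; 6 ≤ 6 moves.

H K J F B A D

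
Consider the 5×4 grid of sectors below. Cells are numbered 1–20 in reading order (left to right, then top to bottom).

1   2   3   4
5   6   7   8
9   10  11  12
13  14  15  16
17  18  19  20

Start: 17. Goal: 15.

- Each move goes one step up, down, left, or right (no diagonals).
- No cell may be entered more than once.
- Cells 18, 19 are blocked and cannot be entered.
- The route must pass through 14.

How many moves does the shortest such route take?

3

Any route passes through 14 somewhere between 17 and 15. Summing Manhattan distances along the two legs (17 → 14 → 15) gives a lower bound of 2 + 1 = 3 moves.
A route of 3 moves achieves this: 17 → 13 → 14 → 15.
Since 3 matches the lower bound, it is optimal.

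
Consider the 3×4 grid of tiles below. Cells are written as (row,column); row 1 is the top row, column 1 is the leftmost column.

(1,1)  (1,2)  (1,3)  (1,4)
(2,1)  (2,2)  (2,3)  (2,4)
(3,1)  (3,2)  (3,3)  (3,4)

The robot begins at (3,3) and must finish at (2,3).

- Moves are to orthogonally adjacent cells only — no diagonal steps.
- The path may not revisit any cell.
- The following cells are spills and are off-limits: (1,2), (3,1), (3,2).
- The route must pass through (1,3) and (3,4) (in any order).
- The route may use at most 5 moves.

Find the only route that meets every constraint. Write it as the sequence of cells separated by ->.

Any route must reach (1,3) and (3,4) and still end at (2,3) within 5 moves, so the order of the required stops is forced.
Route from (3,3): right to (3,4), 2× up (reaching (1,4)), left to (1,3), down to (2,3) — 5 moves in all.
Check: all required cells visited; 5 ≤ 5 moves.

(3,3) -> (3,4) -> (2,4) -> (1,4) -> (1,3) -> (2,3)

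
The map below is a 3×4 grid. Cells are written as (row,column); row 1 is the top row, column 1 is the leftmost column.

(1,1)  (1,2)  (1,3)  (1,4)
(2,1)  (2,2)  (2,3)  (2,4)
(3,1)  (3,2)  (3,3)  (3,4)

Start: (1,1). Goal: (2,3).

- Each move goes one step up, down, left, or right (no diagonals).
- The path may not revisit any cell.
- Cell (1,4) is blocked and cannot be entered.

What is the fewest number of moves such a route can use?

The Manhattan distance from (1,1) to (2,3) is |1−2| + |1−3| = 3, so at least 3 moves are needed.
A route of 3 moves achieves this: (1,1) → (2,1) → (2,2) → (2,3).
Since 3 matches the lower bound, it is optimal.

3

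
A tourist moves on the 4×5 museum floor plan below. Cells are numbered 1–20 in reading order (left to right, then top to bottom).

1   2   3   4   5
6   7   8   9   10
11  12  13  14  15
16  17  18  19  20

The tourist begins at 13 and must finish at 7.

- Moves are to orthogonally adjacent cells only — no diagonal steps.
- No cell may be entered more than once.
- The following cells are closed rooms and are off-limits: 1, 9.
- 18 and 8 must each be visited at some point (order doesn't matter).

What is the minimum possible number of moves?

10

Any route passes through 18 and 8 in some order between 13 and 7. Summing Manhattan distances along each leg and taking the cheapest ordering (13 → 18 → 8 → 7) gives a lower bound of 1 + 2 + 1 = 4 moves.
The shortest route satisfying every rule uses 10 moves: 13 → 18 → 19 → 14 → 15 → 10 → 5 → 4 → 3 → 8 → 7.
The bound of 4 isn't tight here; checking systematically, no route of length 4 through 9 satisfies every constraint (on a 4-connected grid the length of any start-to-goal walk has the same parity as the Manhattan bound, so only lengths 4, 6, 8, … need checking), so 10 is the minimum.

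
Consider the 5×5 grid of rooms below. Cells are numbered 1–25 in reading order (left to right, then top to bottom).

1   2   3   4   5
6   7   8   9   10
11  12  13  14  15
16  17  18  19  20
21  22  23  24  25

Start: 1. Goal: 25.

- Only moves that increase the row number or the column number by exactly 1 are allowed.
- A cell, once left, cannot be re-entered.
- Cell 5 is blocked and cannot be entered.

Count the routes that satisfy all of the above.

A right/down-only route from 1 to 25 makes exactly 4 down-moves and 4 right-moves in some order.
With no other constraints that would be C(8,4) = 70 routes.
Subtract routes through each blocked cell (inclusion–exclusion for overlaps): − through 5: 1 → 69.
That gives 69 routes.

69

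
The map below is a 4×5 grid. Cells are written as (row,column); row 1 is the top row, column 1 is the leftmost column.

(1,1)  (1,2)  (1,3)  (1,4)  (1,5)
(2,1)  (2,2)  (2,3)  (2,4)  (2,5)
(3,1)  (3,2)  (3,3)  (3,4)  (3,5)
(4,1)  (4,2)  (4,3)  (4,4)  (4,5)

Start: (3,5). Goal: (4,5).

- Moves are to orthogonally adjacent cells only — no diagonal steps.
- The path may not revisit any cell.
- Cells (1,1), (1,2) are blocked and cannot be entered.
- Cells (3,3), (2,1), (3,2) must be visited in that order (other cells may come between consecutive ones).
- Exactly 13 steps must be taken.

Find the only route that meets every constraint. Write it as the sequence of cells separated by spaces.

(3,5) (2,5) (2,4) (3,4) (3,3) (2,3) (2,2) (2,1) (3,1) (3,2) (4,2) (4,3) (4,4) (4,5)

The waypoints must appear in the order (3,3), (2,1), (3,2), with no cell reused.
Route from (3,5): up 1 to (2,5), left 1 to (2,4), down 1 to (3,4), left 1 to (3,3), up 1 to (2,3), left 2 to (2,1), down 1 to (3,1), right 1 to (3,2), down 1 to (4,2), right 3 to (4,5) — 13 moves in all.
Check: order respected ((3,3) at step 4, (2,1) at step 7, (3,2) at step 9); 13 moves as required.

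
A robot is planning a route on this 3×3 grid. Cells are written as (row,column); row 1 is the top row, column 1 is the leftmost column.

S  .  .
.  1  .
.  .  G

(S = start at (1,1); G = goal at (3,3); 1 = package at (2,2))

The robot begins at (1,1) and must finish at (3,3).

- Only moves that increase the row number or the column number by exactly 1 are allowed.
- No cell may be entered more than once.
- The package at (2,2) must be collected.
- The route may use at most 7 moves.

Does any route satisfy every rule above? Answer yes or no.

One route that works: (1,1) → (2,1) → (2,2) → (3,2) → (3,3).

yes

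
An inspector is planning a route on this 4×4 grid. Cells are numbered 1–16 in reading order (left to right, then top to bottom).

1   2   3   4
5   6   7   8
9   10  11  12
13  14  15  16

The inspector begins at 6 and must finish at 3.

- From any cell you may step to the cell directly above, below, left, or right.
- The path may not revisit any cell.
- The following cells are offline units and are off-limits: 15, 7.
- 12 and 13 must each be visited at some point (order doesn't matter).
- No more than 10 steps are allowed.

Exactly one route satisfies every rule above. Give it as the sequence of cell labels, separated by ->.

6 -> 5 -> 9 -> 13 -> 14 -> 10 -> 11 -> 12 -> 8 -> 4 -> 3

The 10-move cap with required stops at 12, 13 leaves no slack for detours.
Route from 6: left 1 to 5, down 2 to 13, right 1 to 14, up 1 to 10, right 2 to 12, up 2 to 4, left 1 to 3 — 10 moves in all.
Check: all required cells visited; 10 ≤ 10 moves.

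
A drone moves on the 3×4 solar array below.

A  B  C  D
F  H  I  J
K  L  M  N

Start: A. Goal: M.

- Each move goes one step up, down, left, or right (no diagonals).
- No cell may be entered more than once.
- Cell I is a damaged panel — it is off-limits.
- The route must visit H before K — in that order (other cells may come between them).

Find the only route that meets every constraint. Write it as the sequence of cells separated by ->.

A -> B -> H -> F -> K -> L -> M

The waypoints must appear in the order H, K, with no cell reused.
Route from A: right 1 to B, down 1 to H, left 1 to F, down 1 to K, right 2 to M — 6 moves in all.
Check: order respected (H at step 2, K at step 4).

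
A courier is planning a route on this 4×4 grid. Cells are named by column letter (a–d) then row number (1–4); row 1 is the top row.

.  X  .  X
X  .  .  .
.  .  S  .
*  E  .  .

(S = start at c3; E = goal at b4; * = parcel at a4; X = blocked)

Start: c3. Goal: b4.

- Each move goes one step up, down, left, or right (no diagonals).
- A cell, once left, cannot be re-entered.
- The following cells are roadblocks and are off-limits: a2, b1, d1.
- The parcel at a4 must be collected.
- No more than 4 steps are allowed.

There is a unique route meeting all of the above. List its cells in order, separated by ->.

The budget equals the shortest possible length, so every move has to be on a shortest route through the required cells.
Route from c3: 2× left (reaching a3), down to a4, right to b4 — 4 moves in all.
Check: all required cells visited; 4 ≤ 4 moves.

c3 -> b3 -> a3 -> a4 -> b4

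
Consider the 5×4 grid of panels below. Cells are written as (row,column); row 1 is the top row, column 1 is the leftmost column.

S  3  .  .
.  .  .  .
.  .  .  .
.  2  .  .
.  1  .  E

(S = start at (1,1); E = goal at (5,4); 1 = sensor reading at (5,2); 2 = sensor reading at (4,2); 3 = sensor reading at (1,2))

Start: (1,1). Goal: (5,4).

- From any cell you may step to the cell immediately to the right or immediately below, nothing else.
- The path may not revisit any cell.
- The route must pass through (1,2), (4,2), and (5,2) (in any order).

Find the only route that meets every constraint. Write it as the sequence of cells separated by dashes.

Moves only go right or down, so the column and row indices never decrease.
Route from (1,1): right to (1,2), 4× down (reaching (5,2)), 2× right (reaching (5,4)) — 7 moves in all.
Check: all required cells visited.

(1,1) - (1,2) - (2,2) - (3,2) - (4,2) - (5,2) - (5,3) - (5,4)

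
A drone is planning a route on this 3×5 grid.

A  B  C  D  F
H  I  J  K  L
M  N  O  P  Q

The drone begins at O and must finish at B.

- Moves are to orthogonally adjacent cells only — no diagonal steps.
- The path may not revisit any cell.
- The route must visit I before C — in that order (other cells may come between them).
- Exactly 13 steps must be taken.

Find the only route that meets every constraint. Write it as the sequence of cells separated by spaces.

O N M H I J K P Q L F D C B

The waypoints must appear in the order I, C, with no cell reused.
Route from O: left 2 to M, up 1 to H, right 3 to K, down 1 to P, right 1 to Q, up 2 to F, left 3 to B — 13 moves in all.
Check: order respected (I at step 4, C at step 12); 13 moves as required.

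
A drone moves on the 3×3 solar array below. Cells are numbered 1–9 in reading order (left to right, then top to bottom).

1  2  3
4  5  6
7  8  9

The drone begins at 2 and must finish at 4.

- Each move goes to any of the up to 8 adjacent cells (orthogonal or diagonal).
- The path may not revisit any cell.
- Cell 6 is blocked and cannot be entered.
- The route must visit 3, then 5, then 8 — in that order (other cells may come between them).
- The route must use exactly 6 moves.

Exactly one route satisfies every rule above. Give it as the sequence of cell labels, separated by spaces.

The waypoints must appear in the order 3, 5, 8, with no cell reused.
Route from 2: right to 3, down-left to 5, down-right to 9, 2× left (reaching 7), up to 4 — 6 moves in all.
Check: order respected (3 at step 1, 5 at step 2, 8 at step 4); 6 moves as required.

2 3 5 9 8 7 4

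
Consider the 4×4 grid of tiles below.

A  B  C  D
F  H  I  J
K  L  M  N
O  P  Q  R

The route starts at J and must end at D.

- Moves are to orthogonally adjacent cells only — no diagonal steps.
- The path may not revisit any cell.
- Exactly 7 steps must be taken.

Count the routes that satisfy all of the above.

6

Need simple routes of exactly 7 moves from J to D (Manhattan distance 1, so 3 moves are spent on a detour and 3 undoing it).
Enumerating: J N R Q M I C D | J N M I H B C D | J N M L H B C D | J N M L H I C D | J I M L H B C D | J I H F A B C D.
That gives 6 routes.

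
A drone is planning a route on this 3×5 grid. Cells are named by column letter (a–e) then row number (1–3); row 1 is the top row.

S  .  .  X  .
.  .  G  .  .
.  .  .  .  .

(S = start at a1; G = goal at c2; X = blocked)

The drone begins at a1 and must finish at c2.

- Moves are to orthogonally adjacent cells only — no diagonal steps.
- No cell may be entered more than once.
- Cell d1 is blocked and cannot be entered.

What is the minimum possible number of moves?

3

The Manhattan distance from a1 to c2 is |1−2| + |1−3| = 3, so at least 3 moves are needed.
A route of 3 moves achieves this: a1 → a2 → b2 → c2.
Since 3 matches the lower bound, it is optimal.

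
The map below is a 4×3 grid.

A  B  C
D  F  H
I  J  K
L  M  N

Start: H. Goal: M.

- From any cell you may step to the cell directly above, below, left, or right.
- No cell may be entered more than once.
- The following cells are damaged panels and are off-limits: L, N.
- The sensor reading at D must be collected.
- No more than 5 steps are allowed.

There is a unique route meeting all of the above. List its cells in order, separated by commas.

Any route must reach D and still end at M within 5 moves, so the order of the required stops is forced.
Route from H: 2× left (reaching D), down to I, right to J, down to M — 5 moves in all.
Check: all required cells visited; 5 ≤ 5 moves.

H, F, D, I, J, M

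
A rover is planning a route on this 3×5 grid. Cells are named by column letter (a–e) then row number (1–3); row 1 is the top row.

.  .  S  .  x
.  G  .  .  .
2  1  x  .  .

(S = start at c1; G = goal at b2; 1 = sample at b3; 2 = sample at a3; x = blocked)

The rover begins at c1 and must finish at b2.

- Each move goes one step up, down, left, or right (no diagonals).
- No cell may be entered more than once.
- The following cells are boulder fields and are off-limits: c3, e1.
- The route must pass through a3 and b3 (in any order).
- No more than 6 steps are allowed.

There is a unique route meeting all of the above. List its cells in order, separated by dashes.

c1 - b1 - a1 - a2 - a3 - b3 - b2

The budget equals the shortest possible length, so every move has to be on a shortest route through the required cells.
Route from c1: left 2 to a1, down 2 to a3, right 1 to b3, up 1 to b2 — 6 moves in all.
Check: all required cells visited; 6 ≤ 6 moves.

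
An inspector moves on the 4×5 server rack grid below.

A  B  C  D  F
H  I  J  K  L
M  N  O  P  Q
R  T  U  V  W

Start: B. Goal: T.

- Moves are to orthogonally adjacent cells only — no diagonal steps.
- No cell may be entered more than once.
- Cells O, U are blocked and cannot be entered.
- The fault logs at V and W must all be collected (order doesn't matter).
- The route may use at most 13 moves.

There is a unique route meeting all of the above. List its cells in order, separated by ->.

The budget equals the shortest possible length, so every move has to be on a shortest route through the required cells.
Route from B: right 3 to F, down 3 to W, left 1 to V, up 2 to K, left 2 to I, down 2 to T — 13 moves in all.
Check: all required cells visited; 13 ≤ 13 moves.

B -> C -> D -> F -> L -> Q -> W -> V -> P -> K -> J -> I -> N -> T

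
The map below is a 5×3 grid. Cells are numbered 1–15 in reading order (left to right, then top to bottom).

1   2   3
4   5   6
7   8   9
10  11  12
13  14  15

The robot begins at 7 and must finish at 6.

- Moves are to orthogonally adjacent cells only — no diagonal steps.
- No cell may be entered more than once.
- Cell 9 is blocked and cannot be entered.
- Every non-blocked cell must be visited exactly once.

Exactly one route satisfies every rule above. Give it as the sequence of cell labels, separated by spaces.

Need to visit all 14 open cells exactly once, starting at 7 and ending at 6.
Cell 3 has only two open neighbours (6 and 2), so the path must pass straight through it: one of those is the cell it's entered from and the other is where it exits.
Route from 7: down 2 to 13, right 2 to 15, up 1 to 12, left 1 to 11, up 2 to 5, left 1 to 4, up 1 to 1, right 2 to 3, down 1 to 6 — 13 moves in all.
Check: all 14 open cells covered.

7 10 13 14 15 12 11 8 5 4 1 2 3 6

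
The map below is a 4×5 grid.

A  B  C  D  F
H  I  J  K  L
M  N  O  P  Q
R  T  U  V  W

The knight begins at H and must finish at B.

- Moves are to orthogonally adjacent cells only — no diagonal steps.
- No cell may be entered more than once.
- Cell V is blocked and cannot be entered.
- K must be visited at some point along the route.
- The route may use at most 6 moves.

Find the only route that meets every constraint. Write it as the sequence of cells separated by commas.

Any route must reach K and still end at B within 6 moves, so the order of the required stops is forced.
Route from H: 3× right (reaching K), up to D, 2× left (reaching B) — 6 moves in all.
Check: all required cells visited; 6 ≤ 6 moves.

H, I, J, K, D, C, B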